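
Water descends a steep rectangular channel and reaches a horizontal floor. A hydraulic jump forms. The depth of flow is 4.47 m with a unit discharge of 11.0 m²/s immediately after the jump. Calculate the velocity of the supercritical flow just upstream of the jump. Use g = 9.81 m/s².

V₂ = q/y₂ = 11.0/4.47 = 2.46 m/s; Fr₂ = V₂/√(g·y₂) = 0.372.
The Bélanger relation is symmetric: y₁/y₂ = ½[√(1 + 8Fr₂²) − 1] = ½[√2.105 − 1] = 0.225.
y₁ = 0.225 × 4.47 = 1.01 m.
V₁ = q/y₁ = 11.0/1.01 = 10.9 m/s.

V₁ = 10.9 m/s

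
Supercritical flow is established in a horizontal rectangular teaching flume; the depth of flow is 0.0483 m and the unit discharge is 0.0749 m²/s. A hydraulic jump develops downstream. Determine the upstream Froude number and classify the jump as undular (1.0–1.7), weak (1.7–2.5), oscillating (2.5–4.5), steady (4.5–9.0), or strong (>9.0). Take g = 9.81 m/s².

V₁ = q/y₁ = 0.0749/0.0483 = 1.55 m/s. Fr₁ = V₁/√(g·y₁) = 1.55/√(9.81×0.0483) = 2.25.
Fr₁ = 2.25 lies in the weak range.

Fr₁ = 2.25; weak jump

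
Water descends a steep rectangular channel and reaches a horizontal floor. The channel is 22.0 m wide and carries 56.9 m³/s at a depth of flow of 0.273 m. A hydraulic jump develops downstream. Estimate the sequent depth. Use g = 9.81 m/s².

y₂ = 2.10 m

q = Q/b = 56.9/22.0 = 2.59 m²/s; V₁ = q/y₁ = 9.47 m/s. Fr₁ = V₁/√(g·y₁) = 5.79.
Conjugate-depth relation: y₂/y₁ = ½[√(1 + 8Fr₁²) − 1] = ½[√269.1 − 1] = 7.70.
y₂ = 7.70 × 0.273 = 2.10 m.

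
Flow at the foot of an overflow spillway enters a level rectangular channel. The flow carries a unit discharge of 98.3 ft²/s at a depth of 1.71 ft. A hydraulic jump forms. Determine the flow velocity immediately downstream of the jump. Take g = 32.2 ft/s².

V₁ = q/y₁ = 98.3/1.71 = 57.5 ft/s. Fr₁ = V₁/√(g·y₁) = 57.5/√(32.2×1.71) = 7.75.
From the momentum equation for a rectangular channel, y₂/y₁ = ½[√(1 + 8Fr₁²) − 1] = ½[√481.1 − 1] = 10.5.
y₂ = 10.5 × 1.71 = 17.9 ft.
V₂ = q/y₂ = 98.3/17.9 = 5.49 ft/s.

V₂ = 5.49 ft/s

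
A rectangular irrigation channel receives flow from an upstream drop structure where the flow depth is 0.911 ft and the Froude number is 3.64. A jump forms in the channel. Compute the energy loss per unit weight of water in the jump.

Fr₁ = 3.64 (given).
Bélanger equation: y₂/y₁ = ½[√(1 + 8Fr₁²) − 1] = ½[√107.0 − 1] = 4.67.
y₂ = 4.67 × 0.911 = 4.26 ft.
V₁ = Fr₁·√(g·y₁) = 3.64×√(32.2×0.911) = 19.7 ft/s; q = V₁·y₁ = 18.0 ft²/s. V₂ = q/y₂ = 18.0/4.26 = 4.22 ft/s. E₁ = y₁ + V₁²/2g = 6.95 ft; E₂ = y₂ + V₂²/2g = 4.53 ft. ΔE = E₁ − E₂ = 2.41 ft.

ΔE = 2.41 ft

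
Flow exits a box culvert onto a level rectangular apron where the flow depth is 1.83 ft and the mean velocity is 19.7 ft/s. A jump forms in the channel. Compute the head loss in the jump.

ΔE = 1.46 ft

Fr₁ = V₁/√(g·y₁) = 19.7/√(32.2×1.83) = 2.57.
Bélanger equation: y₂/y₁ = ½[√(1 + 8Fr₁²) − 1] = ½[√53.69 − 1] = 3.16.
y₂ = 3.16 × 1.83 = 5.79 ft.
Head loss: ΔE = (y₂ − y₁)³/(4y₁y₂) = (5.79 − 1.83)³/(4×1.83×5.79) = 62.1/42.4 = 1.46 ft.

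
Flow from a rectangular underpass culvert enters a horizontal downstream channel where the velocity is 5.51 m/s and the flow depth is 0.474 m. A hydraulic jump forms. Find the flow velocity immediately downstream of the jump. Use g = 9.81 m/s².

V₂ = 1.75 m/s

Fr₁ = V₁/√(g·y₁) = 5.51/√(9.81×0.474) = 2.56.
Conjugate-depth relation: y₂/y₁ = ½[√(1 + 8Fr₁²) − 1] = ½[√53.23 − 1] = 3.15.
y₂ = 3.15 × 0.474 = 1.49 m.
q = V₁·y₁ = 5.51 × 0.474 = 2.61 m²/s.
V₂ = q/y₂ = 2.61/1.49 = 1.75 m/s.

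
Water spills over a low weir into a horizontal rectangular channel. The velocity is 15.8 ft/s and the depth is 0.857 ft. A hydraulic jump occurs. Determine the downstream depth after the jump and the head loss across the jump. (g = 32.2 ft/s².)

Fr₁ = V₁/√(g·y₁) = 15.8/√(32.2×0.857) = 3.01.
By Bélanger, y₂/y₁ = ½[√(1 + 8Fr₁²) − 1] = ½[√73.37 − 1] = 3.78.
y₂ = 3.78 × 0.857 = 3.24 ft.
Head loss: ΔE = (y₂ − y₁)³/(4y₁y₂) = (3.24 − 0.857)³/(4×0.857×3.24) = 13.6/11.1 = 1.22 ft.

y₂ = 3.24 ft; ΔE = 1.22 ft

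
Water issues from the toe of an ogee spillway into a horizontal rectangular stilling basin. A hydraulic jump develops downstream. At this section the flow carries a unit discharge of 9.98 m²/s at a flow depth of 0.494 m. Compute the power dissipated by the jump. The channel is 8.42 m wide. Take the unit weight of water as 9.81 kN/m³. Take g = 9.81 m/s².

P = 12360 kW

V₁ = q/y₁ = 9.98/0.494 = 20.2 m/s. Fr₁ = V₁/√(g·y₁) = 20.2/√(9.81×0.494) = 9.18.
From the momentum equation for a rectangular channel, y₂/y₁ = ½[√(1 + 8Fr₁²) − 1] = ½[√674.8 − 1] = 12.5.
y₂ = 12.5 × 0.494 = 6.17 m.
Head loss: ΔE = (y₂ − y₁)³/(4y₁y₂) = (6.17 − 0.494)³/(4×0.494×6.17) = 183/12.2 = 15.0 m.
Q = q·b = 9.98 × 8.42 = 84.0 m³/s. P = γ·Q·ΔE = 9.81 × 84.0 × 15.0 = 12360 kW.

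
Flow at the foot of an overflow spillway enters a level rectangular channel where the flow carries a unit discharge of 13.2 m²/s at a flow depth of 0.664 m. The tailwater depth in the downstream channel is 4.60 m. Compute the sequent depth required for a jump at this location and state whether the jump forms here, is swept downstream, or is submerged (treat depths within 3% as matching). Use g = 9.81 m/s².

y₂ = 6.99 m; the jump is swept downstream

V₁ = q/y₁ = 13.2/0.664 = 19.9 m/s. Fr₁ = V₁/√(g·y₁) = 19.9/√(9.81×0.664) = 7.79.
Sequent-depth ratio: y₂/y₁ = ½[√(1 + 8Fr₁²) − 1] = ½[√486.4 − 1] = 10.5.
y₂ = 10.5 × 0.664 = 6.99 m.
Tailwater y_tw = 4.60 m: y_tw < y₂, so the jump is swept downstream.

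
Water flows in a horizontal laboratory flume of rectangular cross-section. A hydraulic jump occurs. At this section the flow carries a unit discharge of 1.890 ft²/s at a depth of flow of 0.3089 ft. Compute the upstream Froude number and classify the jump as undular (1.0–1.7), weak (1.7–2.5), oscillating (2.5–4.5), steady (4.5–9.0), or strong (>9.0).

V₁ = q/y₁ = 1.890/0.3089 = 6.118 ft/s. Fr₁ = V₁/√(g·y₁) = 6.118/√(32.2×0.3089) = 1.940.
Fr₁ = 1.940 lies in the weak range.

Fr₁ = 1.940; weak jump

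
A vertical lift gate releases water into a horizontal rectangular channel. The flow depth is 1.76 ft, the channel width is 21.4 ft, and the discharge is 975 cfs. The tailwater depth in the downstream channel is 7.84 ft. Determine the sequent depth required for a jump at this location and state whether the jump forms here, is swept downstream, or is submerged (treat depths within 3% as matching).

q = Q/b = 975/21.4 = 45.6 ft²/s; V₁ = q/y₁ = 25.9 ft/s. Fr₁ = V₁/√(g·y₁) = 3.44.
Conjugate-depth relation: y₂/y₁ = ½[√(1 + 8Fr₁²) − 1] = ½[√95.60 − 1] = 4.39.
y₂ = 4.39 × 1.76 = 7.72 ft.
Tailwater y_tw = 7.84 ft: y_tw ≈ y₂, so the jump forms here.

y₂ = 7.72 ft; the jump forms here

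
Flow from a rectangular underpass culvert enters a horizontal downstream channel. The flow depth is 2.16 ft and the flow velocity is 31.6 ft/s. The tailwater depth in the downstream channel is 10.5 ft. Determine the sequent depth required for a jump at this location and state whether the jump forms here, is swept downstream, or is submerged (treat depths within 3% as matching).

y₂ = 10.5 ft; the jump forms here

Fr₁ = V₁/√(g·y₁) = 31.6/√(32.2×2.16) = 3.79.
Sequent-depth ratio: y₂/y₁ = ½[√(1 + 8Fr₁²) − 1] = ½[√115.9 − 1] = 4.88.
y₂ = 4.88 × 2.16 = 10.5 ft.
Tailwater y_tw = 10.5 ft: y_tw ≈ y₂, so the jump forms here.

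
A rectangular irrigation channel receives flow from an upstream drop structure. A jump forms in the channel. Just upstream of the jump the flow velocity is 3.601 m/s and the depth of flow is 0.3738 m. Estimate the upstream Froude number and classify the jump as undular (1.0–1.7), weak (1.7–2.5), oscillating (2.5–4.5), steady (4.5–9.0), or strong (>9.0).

Fr₁ = V₁/√(g·y₁) = 3.601/√(9.81×0.3738) = 1.880.
Fr₁ = 1.880 lies in the weak range.

Fr₁ = 1.880; weak jump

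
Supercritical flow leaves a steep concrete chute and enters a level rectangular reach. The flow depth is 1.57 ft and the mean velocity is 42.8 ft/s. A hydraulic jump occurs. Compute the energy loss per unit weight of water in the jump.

ΔE = 17.0 ft

Fr₁ = V₁/√(g·y₁) = 42.8/√(32.2×1.57) = 6.02.
Bélanger equation: y₂/y₁ = ½[√(1 + 8Fr₁²) − 1] = ½[√290.9 − 1] = 8.03.
y₂ = 8.03 × 1.57 = 12.6 ft.
q = V₁·y₁ = 42.8 × 1.57 = 67.2 ft²/s. V₂ = q/y₂ = 67.2/12.6 = 5.33 ft/s. E₁ = y₁ + V₁²/2g = 30.0 ft; E₂ = y₂ + V₂²/2g = 13.0 ft. ΔE = E₁ − E₂ = 17.0 ft.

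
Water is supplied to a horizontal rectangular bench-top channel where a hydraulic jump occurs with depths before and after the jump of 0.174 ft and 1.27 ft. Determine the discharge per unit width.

For a rectangular channel the momentum equation gives q² = ½·g·y₁·y₂·(y₁ + y₂) = ½×32.2×0.174×1.27×1.44 = 5.14.
q = √5.14 = 2.27 ft²/s.

q = 2.27 ft²/s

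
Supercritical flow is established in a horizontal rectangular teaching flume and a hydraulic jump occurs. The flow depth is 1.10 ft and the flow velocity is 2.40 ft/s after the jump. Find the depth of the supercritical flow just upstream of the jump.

Fr₂ = V₂/√(g·y₂) = 2.40/√(32.2×1.10) = 0.403.
Applying the sequent-depth relation in reverse, y₁/y₂ = ½[√(1 + 8Fr₂²) − 1] = ½[√2.301 − 1] = 0.258.
y₁ = 0.258 × 1.10 = 0.284 ft.

y₁ = 0.284 ft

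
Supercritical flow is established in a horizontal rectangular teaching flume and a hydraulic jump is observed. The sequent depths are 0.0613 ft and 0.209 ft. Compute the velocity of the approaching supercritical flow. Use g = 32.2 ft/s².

For a rectangular channel the momentum equation gives q² = ½·g·y₁·y₂·(y₁ + y₂) = ½×32.2×0.0613×0.209×0.270 = 0.0558.
q = √0.0558 = 0.236 ft²/s.
V₁ = q/y₁ = 0.236/0.0613 = 3.85 ft/s.

V₁ = 3.85 ft/s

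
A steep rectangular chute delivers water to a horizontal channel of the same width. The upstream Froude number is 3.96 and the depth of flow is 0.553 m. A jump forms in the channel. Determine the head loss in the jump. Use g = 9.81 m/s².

Fr₁ = 3.96 (given).
Sequent-depth ratio: y₂/y₁ = ½[√(1 + 8Fr₁²) − 1] = ½[√126.5 − 1] = 5.12.
y₂ = 5.12 × 0.553 = 2.83 m.
V₁ = Fr₁·√(g·y₁) = 3.96×√(9.81×0.553) = 9.22 m/s; q = V₁·y₁ = 5.10 m²/s. V₂ = q/y₂ = 5.10/2.83 = 1.80 m/s. E₁ = y₁ + V₁²/2g = 4.89 m; E₂ = y₂ + V₂²/2g = 3.00 m. ΔE = E₁ − E₂ = 1.89 m.

ΔE = 1.89 m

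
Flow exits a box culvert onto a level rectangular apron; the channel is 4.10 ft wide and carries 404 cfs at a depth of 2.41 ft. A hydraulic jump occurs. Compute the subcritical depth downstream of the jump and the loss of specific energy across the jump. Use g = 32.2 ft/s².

q = Q/b = 404/4.10 = 98.5 ft²/s; V₁ = q/y₁ = 40.9 ft/s. Fr₁ = V₁/√(g·y₁) = 4.64.
Bélanger equation: y₂/y₁ = ½[√(1 + 8Fr₁²) − 1] = ½[√173.3 − 1] = 6.08.
y₂ = 6.08 × 2.41 = 14.7 ft.
V₂ = q/y₂ = 98.5/14.7 = 6.72 ft/s. E₁ = y₁ + V₁²/2g = 28.4 ft; E₂ = y₂ + V₂²/2g = 15.4 ft. ΔE = E₁ − E₂ = 13.0 ft.

y₂ = 14.7 ft; ΔE = 13.0 ft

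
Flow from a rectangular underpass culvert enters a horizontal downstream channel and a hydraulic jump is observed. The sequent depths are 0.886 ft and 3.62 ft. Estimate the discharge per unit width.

For a rectangular channel the momentum equation gives q² = ½·g·y₁·y₂·(y₁ + y₂) = ½×32.2×0.886×3.62×4.51 = 233.
q = √233 = 15.3 ft²/s.

q = 15.3 ft²/s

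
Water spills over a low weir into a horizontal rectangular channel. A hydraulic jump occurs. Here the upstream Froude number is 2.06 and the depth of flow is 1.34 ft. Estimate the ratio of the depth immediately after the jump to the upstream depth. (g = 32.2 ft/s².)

y₂/y₁ = 2.46

Fr₁ = 2.06 (given).
By Bélanger, y₂/y₁ = ½[√(1 + 8Fr₁²) − 1] = ½[√34.95 − 1] = 2.46.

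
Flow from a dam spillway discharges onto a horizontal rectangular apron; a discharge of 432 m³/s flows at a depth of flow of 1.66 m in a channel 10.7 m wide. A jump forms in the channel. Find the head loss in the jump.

ΔE = 18.0 m

q = Q/b = 432/10.7 = 40.4 m²/s; V₁ = q/y₁ = 24.3 m/s. Fr₁ = V₁/√(g·y₁) = 6.03.
Conjugate-depth relation: y₂/y₁ = ½[√(1 + 8Fr₁²) − 1] = ½[√291.6 − 1] = 8.04.
y₂ = 8.04 × 1.66 = 13.3 m.
Head loss: ΔE = (y₂ − y₁)³/(4y₁y₂) = (13.3 − 1.66)³/(4×1.66×13.3) = 1595/88.6 = 18.0 m.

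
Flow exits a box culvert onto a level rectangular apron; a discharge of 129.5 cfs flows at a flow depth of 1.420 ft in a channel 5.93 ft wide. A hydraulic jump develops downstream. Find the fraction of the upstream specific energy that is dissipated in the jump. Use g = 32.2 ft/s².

ΔE/E₁ = 0.137 (13.7%)

q = Q/b = 129.5/5.93 = 21.84 ft²/s; V₁ = q/y₁ = 15.38 ft/s. Fr₁ = V₁/√(g·y₁) = 2.274.
Bélanger equation: y₂/y₁ = ½[√(1 + 8Fr₁²) − 1] = ½[√42.381 − 1] = 2.755.
y₂ = 2.755 × 1.420 = 3.912 ft.
E₁ = y₁ + V₁²/2g = 5.093 ft. ΔE = (y₂ − y₁)³/(4y₁y₂) = 0.6966 ft. ΔE/E₁ = 0.6966/5.093 = 0.137.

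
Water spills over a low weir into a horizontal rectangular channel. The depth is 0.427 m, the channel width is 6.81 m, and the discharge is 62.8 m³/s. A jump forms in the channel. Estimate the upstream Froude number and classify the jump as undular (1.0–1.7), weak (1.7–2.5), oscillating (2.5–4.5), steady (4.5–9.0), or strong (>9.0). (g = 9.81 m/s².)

q = Q/b = 62.8/6.81 = 9.22 m²/s; V₁ = q/y₁ = 21.6 m/s. Fr₁ = V₁/√(g·y₁) = 10.6.
Fr₁ = 10.6 lies in the strong range.

Fr₁ = 10.6; strong jump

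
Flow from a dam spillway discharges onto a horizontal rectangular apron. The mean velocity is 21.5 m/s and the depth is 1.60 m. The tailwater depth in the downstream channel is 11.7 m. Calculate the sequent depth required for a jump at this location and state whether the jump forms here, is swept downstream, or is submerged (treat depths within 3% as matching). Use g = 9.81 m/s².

y₂ = 11.5 m; the jump forms here

Fr₁ = V₁/√(g·y₁) = 21.5/√(9.81×1.60) = 5.43.
Bélanger equation: y₂/y₁ = ½[√(1 + 8Fr₁²) − 1] = ½[√236.6 − 1] = 7.19.
y₂ = 7.19 × 1.60 = 11.5 m.
Tailwater y_tw = 11.7 m: y_tw ≈ y₂, so the jump forms here.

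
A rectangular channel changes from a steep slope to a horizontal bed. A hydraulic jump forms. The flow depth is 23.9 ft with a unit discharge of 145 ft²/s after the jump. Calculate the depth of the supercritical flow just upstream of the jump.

y₁ = 2.10 ft

V₂ = q/y₂ = 145/23.9 = 6.07 ft/s; Fr₂ = V₂/√(g·y₂) = 0.219.
Since the conjugate-depth ratio holds either way, y₁/y₂ = ½[√(1 + 8Fr₂²) − 1] = ½[√1.383 − 1] = 0.0879.
y₁ = 0.0879 × 23.9 = 2.10 ft.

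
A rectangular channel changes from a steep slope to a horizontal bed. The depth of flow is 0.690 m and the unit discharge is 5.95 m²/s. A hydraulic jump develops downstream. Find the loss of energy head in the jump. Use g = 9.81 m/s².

ΔE = 1.36 m

V₁ = q/y₁ = 5.95/0.690 = 8.62 m/s. Fr₁ = V₁/√(g·y₁) = 8.62/√(9.81×0.690) = 3.31.
From the momentum equation for a rectangular channel, y₂/y₁ = ½[√(1 + 8Fr₁²) − 1] = ½[√88.88 − 1] = 4.21.
y₂ = 4.21 × 0.690 = 2.91 m.
V₂ = q/y₂ = 5.95/2.91 = 2.05 m/s. E₁ = y₁ + V₁²/2g = 4.48 m; E₂ = y₂ + V₂²/2g = 3.12 m. ΔE = E₁ − E₂ = 1.36 m.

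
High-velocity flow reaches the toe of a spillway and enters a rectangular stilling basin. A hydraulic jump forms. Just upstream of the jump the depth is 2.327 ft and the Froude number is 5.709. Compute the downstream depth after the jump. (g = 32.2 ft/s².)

y₂ = 17.66 ft

Fr₁ = 5.709 (given).
Bélanger equation: y₂/y₁ = ½[√(1 + 8Fr₁²) − 1] = ½[√261.74 − 1] = 7.589.
y₂ = 7.589 × 2.327 = 17.66 ft.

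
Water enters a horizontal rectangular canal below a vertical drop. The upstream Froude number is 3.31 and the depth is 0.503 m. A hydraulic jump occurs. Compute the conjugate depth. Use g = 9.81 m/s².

Fr₁ = 3.31 (given).
From the momentum equation for a rectangular channel, y₂/y₁ = ½[√(1 + 8Fr₁²) − 1] = ½[√88.65 − 1] = 4.21.
y₂ = 4.21 × 0.503 = 2.12 m.

y₂ = 2.12 m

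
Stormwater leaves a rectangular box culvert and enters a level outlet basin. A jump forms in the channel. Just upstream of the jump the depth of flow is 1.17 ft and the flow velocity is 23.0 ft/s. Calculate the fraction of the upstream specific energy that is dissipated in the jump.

ΔE/E₁ = 0.361 (36.1%)

Fr₁ = V₁/√(g·y₁) = 23.0/√(32.2×1.17) = 3.75.
By Bélanger, y₂/y₁ = ½[√(1 + 8Fr₁²) − 1] = ½[√113.3 − 1] = 4.82.
y₂ = 4.82 × 1.17 = 5.64 ft.
E₁ = y₁ + V₁²/2g = 9.38 ft. ΔE = (y₂ − y₁)³/(4y₁y₂) = 3.39 ft. ΔE/E₁ = 3.39/9.38 = 0.361.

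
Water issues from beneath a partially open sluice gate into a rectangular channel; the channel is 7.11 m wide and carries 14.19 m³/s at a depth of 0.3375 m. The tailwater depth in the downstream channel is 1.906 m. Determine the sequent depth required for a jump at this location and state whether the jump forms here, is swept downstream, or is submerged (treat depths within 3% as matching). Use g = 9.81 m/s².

q = Q/b = 14.19/7.11 = 1.996 m²/s; V₁ = q/y₁ = 5.913 m/s. Fr₁ = V₁/√(g·y₁) = 3.250.
From the momentum equation for a rectangular channel, y₂/y₁ = ½[√(1 + 8Fr₁²) − 1] = ½[√85.494 − 1] = 4.123.
y₂ = 4.123 × 0.3375 = 1.392 m.
Tailwater y_tw = 1.906 m: y_tw > y₂, so the jump is submerged.

y₂ = 1.392 m; the jump is submerged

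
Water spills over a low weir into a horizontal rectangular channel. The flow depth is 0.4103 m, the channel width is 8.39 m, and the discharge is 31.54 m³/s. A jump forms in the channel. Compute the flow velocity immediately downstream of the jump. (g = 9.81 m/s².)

q = Q/b = 31.54/8.39 = 3.759 m²/s; V₁ = q/y₁ = 9.162 m/s. Fr₁ = V₁/√(g·y₁) = 4.567.
From the momentum equation for a rectangular channel, y₂/y₁ = ½[√(1 + 8Fr₁²) − 1] = ½[√167.85 − 1] = 5.978.
y₂ = 5.978 × 0.4103 = 2.453 m.
V₂ = q/y₂ = 3.759/2.453 = 1.533 m/s.

V₂ = 1.533 m/s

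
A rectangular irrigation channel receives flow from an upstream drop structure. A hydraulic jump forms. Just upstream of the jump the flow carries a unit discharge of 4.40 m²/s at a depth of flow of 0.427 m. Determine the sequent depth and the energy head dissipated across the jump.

y₂ = 2.83 m; ΔE = 2.88 m

V₁ = q/y₁ = 4.40/0.427 = 10.3 m/s. Fr₁ = V₁/√(g·y₁) = 10.3/√(9.81×0.427) = 5.03.
Conjugate-depth relation: y₂/y₁ = ½[√(1 + 8Fr₁²) − 1] = ½[√203.8 − 1] = 6.64.
y₂ = 6.64 × 0.427 = 2.83 m.
V₂ = q/y₂ = 4.40/2.83 = 1.55 m/s. E₁ = y₁ + V₁²/2g = 5.84 m; E₂ = y₂ + V₂²/2g = 2.96 m. ΔE = E₁ − E₂ = 2.88 m.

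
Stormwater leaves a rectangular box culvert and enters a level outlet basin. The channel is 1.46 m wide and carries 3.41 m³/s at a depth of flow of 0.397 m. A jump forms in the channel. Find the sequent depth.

y₂ = 1.49 m

q = Q/b = 3.41/1.46 = 2.34 m²/s; V₁ = q/y₁ = 5.88 m/s. Fr₁ = V₁/√(g·y₁) = 2.98.
Conjugate-depth relation: y₂/y₁ = ½[√(1 + 8Fr₁²) − 1] = ½[√72.10 − 1] = 3.75.
y₂ = 3.75 × 0.397 = 1.49 m.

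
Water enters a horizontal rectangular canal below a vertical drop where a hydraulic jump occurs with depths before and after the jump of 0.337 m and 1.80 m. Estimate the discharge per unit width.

q = 2.52 m²/s

For a rectangular channel the momentum equation gives q² = ½·g·y₁·y₂·(y₁ + y₂) = ½×9.81×0.337×1.80×2.14 = 6.36.
q = √6.36 = 2.52 m²/s.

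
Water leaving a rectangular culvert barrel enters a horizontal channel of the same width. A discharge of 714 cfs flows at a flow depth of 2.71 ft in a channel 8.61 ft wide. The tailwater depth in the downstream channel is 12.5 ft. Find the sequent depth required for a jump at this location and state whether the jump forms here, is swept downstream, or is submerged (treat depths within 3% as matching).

q = Q/b = 714/8.61 = 82.9 ft²/s; V₁ = q/y₁ = 30.6 ft/s. Fr₁ = V₁/√(g·y₁) = 3.28.
Conjugate-depth relation: y₂/y₁ = ½[√(1 + 8Fr₁²) − 1] = ½[√86.85 − 1] = 4.16.
y₂ = 4.16 × 2.71 = 11.3 ft.
Tailwater y_tw = 12.5 ft: y_tw > y₂, so the jump is submerged.

y₂ = 11.3 ft; the jump is submerged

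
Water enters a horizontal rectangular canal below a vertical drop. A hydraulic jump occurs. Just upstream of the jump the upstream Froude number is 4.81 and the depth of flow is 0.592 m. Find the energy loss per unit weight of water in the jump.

ΔE = 3.53 m

Fr₁ = 4.81 (given).
By Bélanger, y₂/y₁ = ½[√(1 + 8Fr₁²) − 1] = ½[√186.1 − 1] = 6.32.
y₂ = 6.32 × 0.592 = 3.74 m.
Head loss: ΔE = (y₂ − y₁)³/(4y₁y₂) = (3.74 − 0.592)³/(4×0.592×3.74) = 31.3/8.86 = 3.53 m.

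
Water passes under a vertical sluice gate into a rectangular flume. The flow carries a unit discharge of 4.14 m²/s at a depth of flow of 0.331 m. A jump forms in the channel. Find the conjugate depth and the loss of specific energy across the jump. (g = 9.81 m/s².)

y₂ = 3.09 m; ΔE = 5.12 m

V₁ = q/y₁ = 4.14/0.331 = 12.5 m/s. Fr₁ = V₁/√(g·y₁) = 12.5/√(9.81×0.331) = 6.94.
Bélanger equation: y₂/y₁ = ½[√(1 + 8Fr₁²) − 1] = ½[√386.4 − 1] = 9.33.
y₂ = 9.33 × 0.331 = 3.09 m.
Head loss: ΔE = (y₂ − y₁)³/(4y₁y₂) = (3.09 − 0.331)³/(4×0.331×3.09) = 21.0/4.09 = 5.12 m.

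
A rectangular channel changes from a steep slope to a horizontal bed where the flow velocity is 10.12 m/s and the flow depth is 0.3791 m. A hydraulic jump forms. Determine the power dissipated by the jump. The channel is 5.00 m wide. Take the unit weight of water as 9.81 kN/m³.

Fr₁ = V₁/√(g·y₁) = 10.12/√(9.81×0.3791) = 5.248.
From the momentum equation for a rectangular channel, y₂/y₁ = ½[√(1 + 8Fr₁²) − 1] = ½[√221.31 − 1] = 6.938.
y₂ = 6.938 × 0.3791 = 2.630 m.
Head loss: ΔE = (y₂ − y₁)³/(4y₁y₂) = (2.630 − 0.3791)³/(4×0.3791×2.630) = 11.41/3.989 = 2.860 m.
q = V₁·y₁ = 10.12 × 0.3791 = 3.836 m²/s. Q = q·b = 3.836 × 5.00 = 19.18 m³/s. P = γ·Q·ΔE = 9.81 × 19.18 × 2.860 = 538.2 kW.

P = 538.2 kW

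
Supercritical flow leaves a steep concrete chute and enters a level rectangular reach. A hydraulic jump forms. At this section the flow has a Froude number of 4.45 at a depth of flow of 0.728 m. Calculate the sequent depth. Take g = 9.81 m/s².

Fr₁ = 4.45 (given).
By Bélanger, y₂/y₁ = ½[√(1 + 8Fr₁²) − 1] = ½[√159.4 − 1] = 5.81.
y₂ = 5.81 × 0.728 = 4.23 m.

y₂ = 4.23 m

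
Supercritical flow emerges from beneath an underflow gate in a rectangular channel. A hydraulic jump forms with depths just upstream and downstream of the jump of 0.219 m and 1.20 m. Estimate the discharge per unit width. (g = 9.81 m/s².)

For a rectangular channel the momentum equation gives q² = ½·g·y₁·y₂·(y₁ + y₂) = ½×9.81×0.219×1.20×1.42 = 1.83.
q = √1.83 = 1.35 m²/s.

q = 1.35 m²/s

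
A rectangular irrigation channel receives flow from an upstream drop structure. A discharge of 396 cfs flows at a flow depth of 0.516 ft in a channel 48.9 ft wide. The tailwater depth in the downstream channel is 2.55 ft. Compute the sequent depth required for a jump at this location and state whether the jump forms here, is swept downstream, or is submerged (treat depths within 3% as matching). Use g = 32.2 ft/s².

y₂ = 2.56 ft; the jump forms here

q = Q/b = 396/48.9 = 8.10 ft²/s; V₁ = q/y₁ = 15.7 ft/s. Fr₁ = V₁/√(g·y₁) = 3.85.
Bélanger equation: y₂/y₁ = ½[√(1 + 8Fr₁²) − 1] = ½[√119.6 − 1] = 4.97.
y₂ = 4.97 × 0.516 = 2.56 ft.
Tailwater y_tw = 2.55 ft: y_tw ≈ y₂, so the jump forms here.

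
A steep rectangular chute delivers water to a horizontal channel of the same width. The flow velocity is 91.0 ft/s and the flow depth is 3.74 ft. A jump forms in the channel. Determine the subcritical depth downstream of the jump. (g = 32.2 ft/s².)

Fr₁ = V₁/√(g·y₁) = 91.0/√(32.2×3.74) = 8.29.
Conjugate-depth relation: y₂/y₁ = ½[√(1 + 8Fr₁²) − 1] = ½[√551.1 − 1] = 11.2.
y₂ = 11.2 × 3.74 = 42.0 ft.

y₂ = 42.0 ft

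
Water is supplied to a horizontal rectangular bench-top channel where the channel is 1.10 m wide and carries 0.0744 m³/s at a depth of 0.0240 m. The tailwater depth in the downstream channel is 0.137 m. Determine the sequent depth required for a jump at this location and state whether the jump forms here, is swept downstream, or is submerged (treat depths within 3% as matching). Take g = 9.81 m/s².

q = Q/b = 0.0744/1.10 = 0.0676 m²/s; V₁ = q/y₁ = 2.82 m/s. Fr₁ = V₁/√(g·y₁) = 5.81.
By Bélanger, y₂/y₁ = ½[√(1 + 8Fr₁²) − 1] = ½[√270.9 − 1] = 7.73.
y₂ = 7.73 × 0.0240 = 0.185 m.
Tailwater y_tw = 0.137 m: y_tw < y₂, so the jump is swept downstream.

y₂ = 0.185 m; the jump is swept downstream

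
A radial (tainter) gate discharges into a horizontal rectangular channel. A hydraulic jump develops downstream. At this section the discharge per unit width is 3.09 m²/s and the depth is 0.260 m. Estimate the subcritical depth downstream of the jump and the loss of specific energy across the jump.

y₂ = 2.61 m; ΔE = 4.78 m

V₁ = q/y₁ = 3.09/0.260 = 11.9 m/s. Fr₁ = V₁/√(g·y₁) = 11.9/√(9.81×0.260) = 7.44.
Sequent-depth ratio: y₂/y₁ = ½[√(1 + 8Fr₁²) − 1] = ½[√444.0 − 1] = 10.0.
y₂ = 10.0 × 0.260 = 2.61 m.
Head loss: ΔE = (y₂ − y₁)³/(4y₁y₂) = (2.61 − 0.260)³/(4×0.260×2.61) = 13.0/2.71 = 4.78 m.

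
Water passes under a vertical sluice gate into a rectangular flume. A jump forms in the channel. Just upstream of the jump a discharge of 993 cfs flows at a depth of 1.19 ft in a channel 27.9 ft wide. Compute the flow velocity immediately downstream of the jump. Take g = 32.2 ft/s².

q = Q/b = 993/27.9 = 35.6 ft²/s; V₁ = q/y₁ = 29.9 ft/s. Fr₁ = V₁/√(g·y₁) = 4.83.
From the momentum equation for a rectangular channel, y₂/y₁ = ½[√(1 + 8Fr₁²) − 1] = ½[√187.8 − 1] = 6.35.
y₂ = 6.35 × 1.19 = 7.56 ft.
V₂ = q/y₂ = 35.6/7.56 = 4.71 ft/s.

V₂ = 4.71 ft/s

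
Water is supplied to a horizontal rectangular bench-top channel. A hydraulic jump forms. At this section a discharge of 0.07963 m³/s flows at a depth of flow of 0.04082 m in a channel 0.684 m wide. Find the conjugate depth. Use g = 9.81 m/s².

y₂ = 0.2406 m

q = Q/b = 0.07963/0.684 = 0.1164 m²/s; V₁ = q/y₁ = 2.852 m/s. Fr₁ = V₁/√(g·y₁) = 4.507.
Sequent-depth ratio: y₂/y₁ = ½[√(1 + 8Fr₁²) − 1] = ½[√163.50 − 1] = 5.893.
y₂ = 5.893 × 0.04082 = 0.2406 m.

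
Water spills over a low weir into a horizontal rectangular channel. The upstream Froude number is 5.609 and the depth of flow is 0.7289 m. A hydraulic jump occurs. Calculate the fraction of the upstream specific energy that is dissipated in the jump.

Fr₁ = 5.609 (given).
Sequent-depth ratio: y₂/y₁ = ½[√(1 + 8Fr₁²) − 1] = ½[√252.69 − 1] = 7.448.
y₂ = 7.448 × 0.7289 = 5.429 m.
E₁ = y₁(1 + Fr₁²/2) = 0.7289×(1 + 5.609²/2) = 12.19 m. ΔE = (y₂ − y₁)³/(4y₁y₂) = 6.559 m. ΔE/E₁ = 6.559/12.19 = 0.538.

ΔE/E₁ = 0.538 (53.8%)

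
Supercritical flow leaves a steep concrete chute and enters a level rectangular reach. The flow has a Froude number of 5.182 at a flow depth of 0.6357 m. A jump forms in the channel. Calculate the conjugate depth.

y₂ = 4.352 m

Fr₁ = 5.182 (given).
Conjugate-depth relation: y₂/y₁ = ½[√(1 + 8Fr₁²) − 1] = ½[√215.82 − 1] = 6.845.
y₂ = 6.845 × 0.6357 = 4.352 m.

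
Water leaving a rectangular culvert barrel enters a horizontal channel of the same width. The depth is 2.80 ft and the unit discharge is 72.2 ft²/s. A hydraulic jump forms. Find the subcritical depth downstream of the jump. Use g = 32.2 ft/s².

y₂ = 9.44 ft

V₁ = q/y₁ = 72.2/2.80 = 25.8 ft/s. Fr₁ = V₁/√(g·y₁) = 25.8/√(32.2×2.80) = 2.72.
From the momentum equation for a rectangular channel, y₂/y₁ = ½[√(1 + 8Fr₁²) − 1] = ½[√60.00 − 1] = 3.37.
y₂ = 3.37 × 2.80 = 9.44 ft.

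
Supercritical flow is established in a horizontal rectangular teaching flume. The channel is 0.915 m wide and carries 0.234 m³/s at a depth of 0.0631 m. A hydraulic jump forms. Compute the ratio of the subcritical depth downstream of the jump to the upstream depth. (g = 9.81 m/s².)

q = Q/b = 0.234/0.915 = 0.256 m²/s; V₁ = q/y₁ = 4.05 m/s. Fr₁ = V₁/√(g·y₁) = 5.15.
Conjugate-depth relation: y₂/y₁ = ½[√(1 + 8Fr₁²) − 1] = ½[√213.3 − 1] = 6.80.

y₂/y₁ = 6.80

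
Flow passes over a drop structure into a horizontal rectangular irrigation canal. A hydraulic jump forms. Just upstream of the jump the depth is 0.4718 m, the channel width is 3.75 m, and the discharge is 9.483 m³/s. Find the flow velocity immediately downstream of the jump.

q = Q/b = 9.483/3.75 = 2.529 m²/s; V₁ = q/y₁ = 5.360 m/s. Fr₁ = V₁/√(g·y₁) = 2.491.
From the momentum equation for a rectangular channel, y₂/y₁ = ½[√(1 + 8Fr₁²) − 1] = ½[√50.657 − 1] = 3.059.
y₂ = 3.059 × 0.4718 = 1.443 m.
V₂ = q/y₂ = 2.529/1.443 = 1.752 m/s.

V₂ = 1.752 m/s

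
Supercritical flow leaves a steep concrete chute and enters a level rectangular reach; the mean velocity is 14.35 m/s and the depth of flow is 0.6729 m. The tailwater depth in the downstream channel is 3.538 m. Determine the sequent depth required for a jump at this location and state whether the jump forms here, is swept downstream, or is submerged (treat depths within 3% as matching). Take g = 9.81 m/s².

y₂ = 4.989 m; the jump is swept downstream

Fr₁ = V₁/√(g·y₁) = 14.35/√(9.81×0.6729) = 5.585.
From the momentum equation for a rectangular channel, y₂/y₁ = ½[√(1 + 8Fr₁²) − 1] = ½[√250.56 − 1] = 7.415.
y₂ = 7.415 × 0.6729 = 4.989 m.
Tailwater y_tw = 3.538 m: y_tw < y₂, so the jump is swept downstream.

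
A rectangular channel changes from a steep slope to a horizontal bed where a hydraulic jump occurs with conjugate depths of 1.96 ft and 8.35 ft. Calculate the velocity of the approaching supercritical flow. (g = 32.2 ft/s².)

For a rectangular channel the momentum equation gives q² = ½·g·y₁·y₂·(y₁ + y₂) = ½×32.2×1.96×8.35×10.3 = 2717.
q = √2717 = 52.1 ft²/s.
V₁ = q/y₁ = 52.1/1.96 = 26.6 ft/s.

V₁ = 26.6 ft/s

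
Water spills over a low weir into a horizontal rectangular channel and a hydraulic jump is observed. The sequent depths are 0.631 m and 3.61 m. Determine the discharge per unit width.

For a rectangular channel the momentum equation gives q² = ½·g·y₁·y₂·(y₁ + y₂) = ½×9.81×0.631×3.61×4.24 = 47.4.
q = √47.4 = 6.88 m²/s.

q = 6.88 m²/s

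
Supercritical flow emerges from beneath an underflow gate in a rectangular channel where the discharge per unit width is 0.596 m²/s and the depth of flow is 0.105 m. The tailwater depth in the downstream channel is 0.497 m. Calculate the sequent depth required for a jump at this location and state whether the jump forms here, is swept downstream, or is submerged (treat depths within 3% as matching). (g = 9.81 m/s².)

y₂ = 0.780 m; the jump is swept downstream

V₁ = q/y₁ = 0.596/0.105 = 5.68 m/s. Fr₁ = V₁/√(g·y₁) = 5.68/√(9.81×0.105) = 5.59.
By Bélanger, y₂/y₁ = ½[√(1 + 8Fr₁²) − 1] = ½[√251.2 − 1] = 7.43.
y₂ = 7.43 × 0.105 = 0.780 m.
Tailwater y_tw = 0.497 m: y_tw < y₂, so the jump is swept downstream.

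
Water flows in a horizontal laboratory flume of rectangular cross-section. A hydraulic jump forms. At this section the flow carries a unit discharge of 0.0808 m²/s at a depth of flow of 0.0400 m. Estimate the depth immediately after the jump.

V₁ = q/y₁ = 0.0808/0.0400 = 2.02 m/s. Fr₁ = V₁/√(g·y₁) = 2.02/√(9.81×0.0400) = 3.22.
Bélanger equation: y₂/y₁ = ½[√(1 + 8Fr₁²) − 1] = ½[√84.19 − 1] = 4.09.
y₂ = 4.09 × 0.0400 = 0.164 m.

y₂ = 0.164 m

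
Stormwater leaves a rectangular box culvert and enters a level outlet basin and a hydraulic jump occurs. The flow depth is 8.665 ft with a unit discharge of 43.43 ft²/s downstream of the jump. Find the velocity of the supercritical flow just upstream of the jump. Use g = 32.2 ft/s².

V₂ = q/y₂ = 43.43/8.665 = 5.012 ft/s; Fr₂ = V₂/√(g·y₂) = 0.3001.
From the momentum equation (using Fr₂), y₁/y₂ = ½[√(1 + 8Fr₂²) − 1] = ½[√1.7203 − 1] = 0.1558.
y₁ = 0.1558 × 8.665 = 1.350 ft.
V₁ = q/y₁ = 43.43/1.350 = 32.17 ft/s.

V₁ = 32.17 ft/s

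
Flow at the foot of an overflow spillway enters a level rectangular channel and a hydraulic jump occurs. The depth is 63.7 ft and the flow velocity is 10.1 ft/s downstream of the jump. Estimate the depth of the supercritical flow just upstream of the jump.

Fr₂ = V₂/√(g·y₂) = 10.1/√(32.2×63.7) = 0.223.
The Bélanger relation is symmetric: y₁/y₂ = ½[√(1 + 8Fr₂²) − 1] = ½[√1.398 − 1] = 0.0912.
y₁ = 0.0912 × 63.7 = 5.81 ft.

y₁ = 5.81 ft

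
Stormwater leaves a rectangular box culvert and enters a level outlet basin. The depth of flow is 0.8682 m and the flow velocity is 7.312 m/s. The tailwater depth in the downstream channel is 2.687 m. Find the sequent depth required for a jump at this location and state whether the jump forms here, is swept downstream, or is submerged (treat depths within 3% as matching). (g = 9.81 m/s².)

Fr₁ = V₁/√(g·y₁) = 7.312/√(9.81×0.8682) = 2.505.
From the momentum equation for a rectangular channel, y₂/y₁ = ½[√(1 + 8Fr₁²) − 1] = ½[√51.220 − 1] = 3.078.
y₂ = 3.078 × 0.8682 = 2.673 m.
Tailwater y_tw = 2.687 m: y_tw ≈ y₂, so the jump forms here.

y₂ = 2.673 m; the jump forms here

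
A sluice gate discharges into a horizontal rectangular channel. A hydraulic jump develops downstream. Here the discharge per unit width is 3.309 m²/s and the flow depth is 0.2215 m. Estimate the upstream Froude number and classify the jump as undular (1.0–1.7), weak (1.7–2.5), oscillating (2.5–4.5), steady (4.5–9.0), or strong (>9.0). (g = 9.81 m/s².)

V₁ = q/y₁ = 3.309/0.2215 = 14.94 m/s. Fr₁ = V₁/√(g·y₁) = 14.94/√(9.81×0.2215) = 10.13.
Fr₁ = 10.13 lies in the strong range.

Fr₁ = 10.13; strong jump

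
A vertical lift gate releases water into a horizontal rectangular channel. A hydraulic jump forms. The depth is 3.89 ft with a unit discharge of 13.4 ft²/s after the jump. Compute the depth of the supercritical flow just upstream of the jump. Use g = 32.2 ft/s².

V₂ = q/y₂ = 13.4/3.89 = 3.44 ft/s; Fr₂ = V₂/√(g·y₂) = 0.308.
Applying the sequent-depth relation in reverse, y₁/y₂ = ½[√(1 + 8Fr₂²) − 1] = ½[√1.758 − 1] = 0.163.
y₁ = 0.163 × 3.89 = 0.634 ft.

y₁ = 0.634 ft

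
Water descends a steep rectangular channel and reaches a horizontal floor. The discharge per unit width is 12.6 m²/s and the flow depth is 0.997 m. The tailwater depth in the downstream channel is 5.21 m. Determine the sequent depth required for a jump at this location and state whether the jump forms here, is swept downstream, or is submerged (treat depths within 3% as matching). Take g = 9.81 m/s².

V₁ = q/y₁ = 12.6/0.997 = 12.6 m/s. Fr₁ = V₁/√(g·y₁) = 12.6/√(9.81×0.997) = 4.04.
Sequent-depth ratio: y₂/y₁ = ½[√(1 + 8Fr₁²) − 1] = ½[√131.6 − 1] = 5.24.
y₂ = 5.24 × 0.997 = 5.22 m.
Tailwater y_tw = 5.21 m: y_tw ≈ y₂, so the jump forms here.

y₂ = 5.22 m; the jump forms here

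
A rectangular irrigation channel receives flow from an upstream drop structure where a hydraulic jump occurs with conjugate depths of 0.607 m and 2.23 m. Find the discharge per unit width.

For a rectangular channel the momentum equation gives q² = ½·g·y₁·y₂·(y₁ + y₂) = ½×9.81×0.607×2.23×2.84 = 18.8.
q = √18.8 = 4.34 m²/s.

q = 4.34 m²/s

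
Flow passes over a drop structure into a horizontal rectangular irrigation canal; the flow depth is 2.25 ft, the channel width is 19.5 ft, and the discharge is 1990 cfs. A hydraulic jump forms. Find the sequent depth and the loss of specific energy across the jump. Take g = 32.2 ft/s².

y₂ = 15.9 ft; ΔE = 17.7 ft

q = Q/b = 1990/19.5 = 102 ft²/s; V₁ = q/y₁ = 45.4 ft/s. Fr₁ = V₁/√(g·y₁) = 5.33.
Bélanger equation: y₂/y₁ = ½[√(1 + 8Fr₁²) − 1] = ½[√228.2 − 1] = 7.05.
y₂ = 7.05 × 2.25 = 15.9 ft.
Head loss: ΔE = (y₂ − y₁)³/(4y₁y₂) = (15.9 − 2.25)³/(4×2.25×15.9) = 2525/143 = 17.7 ft.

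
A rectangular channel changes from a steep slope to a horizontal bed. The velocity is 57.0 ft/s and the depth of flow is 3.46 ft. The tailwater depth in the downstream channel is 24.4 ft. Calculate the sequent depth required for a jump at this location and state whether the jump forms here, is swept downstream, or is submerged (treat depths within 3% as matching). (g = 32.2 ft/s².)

y₂ = 24.8 ft; the jump forms here

Fr₁ = V₁/√(g·y₁) = 57.0/√(32.2×3.46) = 5.40.
Sequent-depth ratio: y₂/y₁ = ½[√(1 + 8Fr₁²) − 1] = ½[√234.3 − 1] = 7.15.
y₂ = 7.15 × 3.46 = 24.8 ft.
Tailwater y_tw = 24.4 ft: y_tw ≈ y₂, so the jump forms here.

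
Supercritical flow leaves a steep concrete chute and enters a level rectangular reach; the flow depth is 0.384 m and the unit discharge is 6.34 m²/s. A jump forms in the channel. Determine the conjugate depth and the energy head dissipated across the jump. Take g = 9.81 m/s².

y₂ = 4.43 m; ΔE = 9.74 m

V₁ = q/y₁ = 6.34/0.384 = 16.5 m/s. Fr₁ = V₁/√(g·y₁) = 16.5/√(9.81×0.384) = 8.51.
By Bélanger, y₂/y₁ = ½[√(1 + 8Fr₁²) − 1] = ½[√579.9 − 1] = 11.5.
y₂ = 11.5 × 0.384 = 4.43 m.
V₂ = q/y₂ = 6.34/4.43 = 1.43 m/s. E₁ = y₁ + V₁²/2g = 14.3 m; E₂ = y₂ + V₂²/2g = 4.54 m. ΔE = E₁ − E₂ = 9.74 m.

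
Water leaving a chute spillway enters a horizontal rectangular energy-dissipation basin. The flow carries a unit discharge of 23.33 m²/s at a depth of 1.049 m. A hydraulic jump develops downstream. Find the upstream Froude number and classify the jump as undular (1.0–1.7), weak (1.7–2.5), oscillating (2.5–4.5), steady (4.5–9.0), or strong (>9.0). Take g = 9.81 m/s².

V₁ = q/y₁ = 23.33/1.049 = 22.24 m/s. Fr₁ = V₁/√(g·y₁) = 22.24/√(9.81×1.049) = 6.933.
Fr₁ = 6.933 lies in the steady range.

Fr₁ = 6.933; steady jump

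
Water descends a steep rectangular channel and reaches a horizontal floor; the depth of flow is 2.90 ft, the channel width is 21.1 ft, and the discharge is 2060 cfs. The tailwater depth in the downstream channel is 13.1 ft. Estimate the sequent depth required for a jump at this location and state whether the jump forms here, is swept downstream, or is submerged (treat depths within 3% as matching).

q = Q/b = 2060/21.1 = 97.6 ft²/s; V₁ = q/y₁ = 33.7 ft/s. Fr₁ = V₁/√(g·y₁) = 3.48.
Conjugate-depth relation: y₂/y₁ = ½[√(1 + 8Fr₁²) − 1] = ½[√98.10 − 1] = 4.45.
y₂ = 4.45 × 2.90 = 12.9 ft.
Tailwater y_tw = 13.1 ft: y_tw ≈ y₂, so the jump forms here.

y₂ = 12.9 ft; the jump forms here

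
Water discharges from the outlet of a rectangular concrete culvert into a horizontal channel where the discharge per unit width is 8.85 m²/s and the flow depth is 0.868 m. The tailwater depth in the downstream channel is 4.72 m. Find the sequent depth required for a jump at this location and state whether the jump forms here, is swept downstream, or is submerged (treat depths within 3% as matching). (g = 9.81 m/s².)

y₂ = 3.88 m; the jump is submerged

V₁ = q/y₁ = 8.85/0.868 = 10.2 m/s. Fr₁ = V₁/√(g·y₁) = 10.2/√(9.81×0.868) = 3.49.
By Bélanger, y₂/y₁ = ½[√(1 + 8Fr₁²) − 1] = ½[√98.67 − 1] = 4.47.
y₂ = 4.47 × 0.868 = 3.88 m.
Tailwater y_tw = 4.72 m: y_tw > y₂, so the jump is submerged.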